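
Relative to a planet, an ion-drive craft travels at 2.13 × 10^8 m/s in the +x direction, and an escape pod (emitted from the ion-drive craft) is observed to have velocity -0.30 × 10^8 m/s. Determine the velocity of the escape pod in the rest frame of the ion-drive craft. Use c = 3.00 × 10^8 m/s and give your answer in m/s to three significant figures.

-2.27 × 10^8 m/s

v = 0.710c, u = -0.100c.
Invert the composition law: u' = (u − v)/(1 − uv/c²).
u' = (-0.100 − 0.710) / (1 − (-0.100)(0.710)) = -0.8100/1.0710 = -0.7563.
u' = -0.7563 × 3.00 × 10^8 m/s.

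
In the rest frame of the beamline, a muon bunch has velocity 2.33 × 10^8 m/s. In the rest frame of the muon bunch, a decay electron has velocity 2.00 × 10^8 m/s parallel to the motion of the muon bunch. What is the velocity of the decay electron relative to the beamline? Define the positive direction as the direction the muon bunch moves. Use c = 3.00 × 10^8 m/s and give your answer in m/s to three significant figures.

2.85 × 10^8 m/s

In units of c (dividing by 3.00 × 10^8 m/s): v = 0.777, u' = 0.667.
u = (u' + v)/(1 + u'v/c²):
u = (0.667 + 0.777) / (1 + 0.667·0.777) = 1.4433/1.5178 = 0.9510
(Galilean addition would give +1.443c, exceeding c.)
Converting back: u = 0.9510 × 3.00 × 10^8 m/s.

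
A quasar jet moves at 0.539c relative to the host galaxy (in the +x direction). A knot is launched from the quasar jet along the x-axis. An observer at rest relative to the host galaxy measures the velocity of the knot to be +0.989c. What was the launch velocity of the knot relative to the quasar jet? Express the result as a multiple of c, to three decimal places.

Invert the composition law: u' = (u − v)/(1 − uv/c²).
u' = (0.989 − 0.539) / (1 − (0.989)(0.539)) = 0.4500/0.4669 = 0.9637.

+0.964c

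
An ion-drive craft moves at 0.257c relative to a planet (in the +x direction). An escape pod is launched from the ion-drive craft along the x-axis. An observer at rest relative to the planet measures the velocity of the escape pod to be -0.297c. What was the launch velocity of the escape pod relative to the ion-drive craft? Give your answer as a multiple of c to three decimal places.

-0.515c

Invert the composition law: u' = (u − v)/(1 − uv/c²).
u' = (-0.297 − 0.257) / (1 − (-0.297)(0.257)) = -0.5540/1.0763 = -0.5147.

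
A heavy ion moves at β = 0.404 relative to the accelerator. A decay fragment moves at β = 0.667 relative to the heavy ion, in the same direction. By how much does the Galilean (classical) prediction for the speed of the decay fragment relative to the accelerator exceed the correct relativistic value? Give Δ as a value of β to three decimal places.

Galilean: u_cl = 0.667 + 0.404 = 1.0710.
Relativistic: u_rel = (0.667 + 0.404) / (1 + 0.667·0.404) = 1.0710/1.2695 = 0.8437.
Δ = 1.0710 − 0.8437 = 0.2273.
(The classical prediction exceeds c; the relativistic result does not.)

Δ = 0.227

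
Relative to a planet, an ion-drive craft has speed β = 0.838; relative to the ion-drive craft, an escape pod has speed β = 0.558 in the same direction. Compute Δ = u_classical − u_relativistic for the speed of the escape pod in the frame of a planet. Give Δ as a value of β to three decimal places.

Δ = 0.445

Galilean: u_cl = 0.558 + 0.838 = 1.3960.
Relativistic: u_rel = (0.558 + 0.838) / (1 + 0.558·0.838) = 1.3960/1.4676 = 0.9512.
Δ = 1.3960 − 0.9512 = 0.4448.
(The classical prediction exceeds c; the relativistic result does not.)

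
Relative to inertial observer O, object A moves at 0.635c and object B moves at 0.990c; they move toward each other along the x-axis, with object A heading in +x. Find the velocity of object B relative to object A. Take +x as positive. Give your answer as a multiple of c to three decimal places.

-0.998c

β_A = 0.635, β_B = -0.990.
Transform to A's frame with the inverse velocity-addition law: u' = (u − v)/(1 − uv/c²), taking u = β_B and v = β_A.
u' = (-0.990 − 0.635) / (1 − (0.635)(-0.990)) = -1.6250/1.6286 = -0.9978.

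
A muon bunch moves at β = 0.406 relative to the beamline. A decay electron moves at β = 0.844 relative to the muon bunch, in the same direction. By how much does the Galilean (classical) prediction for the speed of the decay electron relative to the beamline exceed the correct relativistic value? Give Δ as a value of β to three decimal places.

Δ = 0.319

Galilean: u_cl = 0.844 + 0.406 = 1.2500.
Relativistic: u_rel = (0.844 + 0.406) / (1 + 0.844·0.406) = 1.2500/1.3427 = 0.9310.
Δ = 1.2500 − 0.9310 = 0.3190.
(The classical prediction exceeds c; the relativistic result does not.)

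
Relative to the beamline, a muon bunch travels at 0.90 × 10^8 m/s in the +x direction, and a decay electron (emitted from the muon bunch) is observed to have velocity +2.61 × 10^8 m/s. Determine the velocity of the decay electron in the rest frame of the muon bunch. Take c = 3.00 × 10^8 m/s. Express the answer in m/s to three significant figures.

+2.31 × 10^8 m/s

v = 0.300c, u = 0.870c.
Invert the composition law: u' = (u − v)/(1 − uv/c²).
u' = (0.870 − 0.300) / (1 − (0.870)(0.300)) = 0.5700/0.7390 = 0.7713.
u' = 0.7713 × 3.00 × 10^8 m/s.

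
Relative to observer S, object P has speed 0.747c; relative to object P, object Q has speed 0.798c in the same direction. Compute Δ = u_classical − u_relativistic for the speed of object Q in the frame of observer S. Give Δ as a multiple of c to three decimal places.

Galilean: u_cl = 0.798 + 0.747 = 1.5450.
Relativistic: u_rel = (0.798 + 0.747) / (1 + 0.798·0.747) = 1.5450/1.5961 = 0.9680.
Δ = 1.5450 − 0.9680 = 0.5770.
(The classical prediction exceeds c; the relativistic result does not.)

Δ = 0.577c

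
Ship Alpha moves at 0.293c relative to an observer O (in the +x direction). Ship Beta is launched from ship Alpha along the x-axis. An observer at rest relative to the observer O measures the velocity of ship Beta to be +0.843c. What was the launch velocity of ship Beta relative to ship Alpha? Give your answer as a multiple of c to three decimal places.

Invert the composition law: u' = (u − v)/(1 − uv/c²).
u' = (0.843 − 0.293) / (1 − (0.843)(0.293)) = 0.5500/0.7530 = 0.7304.

+0.730c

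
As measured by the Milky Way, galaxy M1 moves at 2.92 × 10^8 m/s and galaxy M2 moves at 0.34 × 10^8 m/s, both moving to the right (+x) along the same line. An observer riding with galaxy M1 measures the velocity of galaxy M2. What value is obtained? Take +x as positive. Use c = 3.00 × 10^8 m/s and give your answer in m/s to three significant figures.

-2.90 × 10^8 m/s

β_A = 0.973, β_B = 0.113 (dividing each by c = 3.00 × 10^8 m/s).
Transform to A's frame with the inverse velocity-addition law: u' = (u − v)/(1 − uv/c²), taking u = β_B and v = β_A.
u' = (0.113 − 0.973) / (1 − (0.973)(0.113)) = -0.8600/0.8897 = -0.9666.
u' = -0.9666 × 3.00 × 10^8 m/s.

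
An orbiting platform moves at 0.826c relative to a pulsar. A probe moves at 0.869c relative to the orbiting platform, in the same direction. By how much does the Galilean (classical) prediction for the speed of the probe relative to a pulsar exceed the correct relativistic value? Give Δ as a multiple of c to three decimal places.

Δ = 0.708c

Galilean: u_cl = 0.869 + 0.826 = 1.6950.
Relativistic: u_rel = (0.869 + 0.826) / (1 + 0.869·0.826) = 1.6950/1.7178 = 0.9867.
Δ = 1.6950 − 0.9867 = 0.7083.
(The classical prediction exceeds c; the relativistic result does not.)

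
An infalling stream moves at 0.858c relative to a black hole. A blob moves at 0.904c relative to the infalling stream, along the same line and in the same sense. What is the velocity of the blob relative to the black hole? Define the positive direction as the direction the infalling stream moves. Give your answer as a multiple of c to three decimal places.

0.992c

With v = 0.858 and u' = 0.904 (in units of c),
u = (u' + v)/(1 + u'v/c²):
u = (0.904 + 0.858) / (1 + 0.904·0.858) = 1.7620/1.7756 = 0.9923
(Galilean addition would give +1.762c, exceeding c.)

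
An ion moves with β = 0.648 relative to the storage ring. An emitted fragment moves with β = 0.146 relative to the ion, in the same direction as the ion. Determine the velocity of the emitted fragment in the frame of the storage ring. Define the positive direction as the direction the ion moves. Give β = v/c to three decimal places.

β = 0.725

With v = 0.648 and u' = 0.146 (in units of c),
u = (u' + v)/(1 + u'v/c²):
u = (0.146 + 0.648) / (1 + 0.146·0.648) = 0.7940/1.0946 = 0.7254
(Galilean addition would give +0.794c.)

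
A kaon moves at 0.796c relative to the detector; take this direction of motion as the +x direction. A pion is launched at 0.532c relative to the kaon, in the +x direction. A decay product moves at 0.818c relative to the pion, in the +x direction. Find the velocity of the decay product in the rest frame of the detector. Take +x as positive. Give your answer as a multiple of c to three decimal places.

Apply u = (u' + v)/(1 + u'v/c²) successively, working outward toward the detector.
Start: velocity of the kaon relative to the detector = 0.7960c.
Compose with the pion (u' = 0.532 in the kaon frame): u_1 = (0.532 + 0.796) / (1 + 0.532·0.796) = 1.3280/1.4235 = 0.9329.
Compose with the decay product (u' = 0.818 in the pion frame): u_2 = (0.818 + 0.933) / (1 + 0.818·0.933) = 1.7509/1.7631 = 0.9931.

0.993c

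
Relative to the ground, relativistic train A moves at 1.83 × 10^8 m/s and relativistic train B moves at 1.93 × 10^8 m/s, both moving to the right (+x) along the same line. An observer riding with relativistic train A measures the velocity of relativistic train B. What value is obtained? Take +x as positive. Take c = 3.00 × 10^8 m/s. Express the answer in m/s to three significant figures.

+1.65 × 10^7 m/s

β_A = 0.610, β_B = 0.643 (dividing each by c = 3.00 × 10^8 m/s).
Transform to A's frame with the inverse velocity-addition law: u' = (u − v)/(1 − uv/c²), taking u = β_B and v = β_A.
u' = (0.643 − 0.610) / (1 − (0.610)(0.643)) = 0.0333/0.6076 = 0.0549.
u' = 0.0549 × 3.00 × 10^8 m/s.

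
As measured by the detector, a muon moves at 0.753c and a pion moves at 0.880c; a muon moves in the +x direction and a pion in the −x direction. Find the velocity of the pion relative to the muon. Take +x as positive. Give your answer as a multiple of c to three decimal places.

-0.982c

β_A = 0.753, β_B = -0.880.
Transform to A's frame with the inverse velocity-addition law: u' = (u − v)/(1 − uv/c²), taking u = β_B and v = β_A.
u' = (-0.880 − 0.753) / (1 − (0.753)(-0.880)) = -1.6330/1.6626 = -0.9822.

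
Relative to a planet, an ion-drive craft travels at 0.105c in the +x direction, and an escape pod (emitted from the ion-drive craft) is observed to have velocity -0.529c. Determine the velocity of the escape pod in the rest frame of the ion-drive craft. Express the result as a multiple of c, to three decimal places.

-0.601c

Invert the composition law: u' = (u − v)/(1 − uv/c²).
u' = (-0.529 − 0.105) / (1 − (-0.529)(0.105)) = -0.6340/1.0555 = -0.6006.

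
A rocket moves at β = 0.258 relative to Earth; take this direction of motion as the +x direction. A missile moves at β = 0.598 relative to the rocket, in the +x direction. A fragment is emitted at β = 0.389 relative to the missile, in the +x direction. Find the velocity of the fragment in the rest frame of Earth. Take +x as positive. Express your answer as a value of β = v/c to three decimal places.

β = 0.877

Apply u = (u' + v)/(1 + u'v/c²) successively, working outward toward Earth.
Start: velocity of the rocket relative to Earth = 0.2580c.
Compose with the missile (u' = 0.598 in the rocket frame): u_1 = (0.598 + 0.258) / (1 + 0.598·0.258) = 0.8560/1.1543 = 0.7416.
Compose with the fragment (u' = 0.389 in the missile frame): u_2 = (0.389 + 0.742) / (1 + 0.389·0.742) = 1.1306/1.2885 = 0.8775.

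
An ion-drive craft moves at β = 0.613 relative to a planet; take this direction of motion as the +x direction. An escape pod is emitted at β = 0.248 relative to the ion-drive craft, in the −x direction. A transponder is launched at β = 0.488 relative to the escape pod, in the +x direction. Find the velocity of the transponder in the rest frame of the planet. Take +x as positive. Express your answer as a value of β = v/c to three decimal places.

β = +0.759

Apply u = (u' + v)/(1 + u'v/c²) successively, working outward toward the planet.
Start: velocity of the ion-drive craft relative to the planet = 0.6130c.
Compose with the escape pod (u' = -0.248 in the ion-drive craft frame): u_1 = (-0.248 + 0.613) / (1 + (-0.248)·0.613) = 0.3650/0.8480 = 0.4304.
Compose with the transponder (u' = 0.488 in the escape pod frame): u_2 = (0.488 + 0.430) / (1 + 0.488·0.430) = 0.9184/1.2101 = 0.7590.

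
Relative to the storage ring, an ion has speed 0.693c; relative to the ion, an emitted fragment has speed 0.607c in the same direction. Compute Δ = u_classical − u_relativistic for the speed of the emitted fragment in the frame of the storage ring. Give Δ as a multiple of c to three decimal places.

Δ = 0.385c

Galilean: u_cl = 0.607 + 0.693 = 1.3000.
Relativistic: u_rel = (0.607 + 0.693) / (1 + 0.607·0.693) = 1.3000/1.4207 = 0.9151.
Δ = 1.3000 − 0.9151 = 0.3849.
(The classical prediction exceeds c; the relativistic result does not.)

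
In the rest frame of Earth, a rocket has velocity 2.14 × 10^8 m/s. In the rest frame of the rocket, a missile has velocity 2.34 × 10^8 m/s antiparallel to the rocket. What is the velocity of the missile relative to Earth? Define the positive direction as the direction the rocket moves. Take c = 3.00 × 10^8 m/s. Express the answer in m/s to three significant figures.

In units of c (dividing by 3.00 × 10^8 m/s): v = 0.713, u' = -0.780.
u = (u' + v)/(1 + u'v/c²):
u = (-0.780 + 0.713) / (1 + (-0.780)·0.713) = -0.0667/0.4436 = -0.1503
(Galilean addition would give -0.067c.)
Converting back: u = -0.1503 × 3.00 × 10^8 m/s.

-4.51 × 10^7 m/s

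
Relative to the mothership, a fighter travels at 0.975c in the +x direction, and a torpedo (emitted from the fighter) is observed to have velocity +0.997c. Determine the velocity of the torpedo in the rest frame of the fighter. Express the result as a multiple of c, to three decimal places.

+0.788c

Invert the composition law: u' = (u − v)/(1 − uv/c²).
u' = (0.997 − 0.975) / (1 − (0.997)(0.975)) = 0.0220/0.0279 = 0.7878.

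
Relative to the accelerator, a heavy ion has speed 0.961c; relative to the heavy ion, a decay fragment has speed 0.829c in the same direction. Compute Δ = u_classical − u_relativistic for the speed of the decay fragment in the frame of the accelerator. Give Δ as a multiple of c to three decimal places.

Galilean: u_cl = 0.829 + 0.961 = 1.7900.
Relativistic: u_rel = (0.829 + 0.961) / (1 + 0.829·0.961) = 1.7900/1.7967 = 0.9963.
Δ = 1.7900 − 0.9963 = 0.7937.
(The classical prediction exceeds c; the relativistic result does not.)

Δ = 0.794c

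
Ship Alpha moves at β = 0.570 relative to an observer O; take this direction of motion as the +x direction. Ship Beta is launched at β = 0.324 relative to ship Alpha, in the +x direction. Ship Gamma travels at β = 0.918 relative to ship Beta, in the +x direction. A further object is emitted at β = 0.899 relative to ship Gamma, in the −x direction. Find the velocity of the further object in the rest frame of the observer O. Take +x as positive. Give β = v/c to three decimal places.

Apply u = (u' + v)/(1 + u'v/c²) successively, working outward toward the observer O.
Start: velocity of ship Alpha relative to the observer O = 0.5700c.
Compose with ship Beta (u' = 0.324 in ship Alpha frame): u_1 = (0.324 + 0.570) / (1 + 0.324·0.570) = 0.8940/1.1847 = 0.7546.
Compose with ship Gamma (u' = 0.918 in ship Beta frame): u_2 = (0.918 + 0.755) / (1 + 0.918·0.755) = 1.6726/1.6928 = 0.9881.
Compose with the further object (u' = -0.899 in ship Gamma frame): u_3 = (-0.899 + 0.988) / (1 + (-0.899)·0.988) = 0.0891/0.1117 = 0.7979.

β = +0.798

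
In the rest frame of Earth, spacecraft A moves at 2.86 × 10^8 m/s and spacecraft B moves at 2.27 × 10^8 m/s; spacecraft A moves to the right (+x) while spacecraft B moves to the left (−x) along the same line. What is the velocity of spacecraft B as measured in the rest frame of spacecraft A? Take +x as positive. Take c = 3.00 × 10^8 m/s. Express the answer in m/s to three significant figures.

β_A = 0.953, β_B = -0.757 (dividing each by c = 3.00 × 10^8 m/s).
Transform to A's frame with the inverse velocity-addition law: u' = (u − v)/(1 − uv/c²), taking u = β_B and v = β_A.
u' = (-0.757 − 0.953) / (1 − (0.953)(-0.757)) = -1.7100/1.7214 = -0.9934.
u' = -0.9934 × 3.00 × 10^8 m/s.

-2.98 × 10^8 m/s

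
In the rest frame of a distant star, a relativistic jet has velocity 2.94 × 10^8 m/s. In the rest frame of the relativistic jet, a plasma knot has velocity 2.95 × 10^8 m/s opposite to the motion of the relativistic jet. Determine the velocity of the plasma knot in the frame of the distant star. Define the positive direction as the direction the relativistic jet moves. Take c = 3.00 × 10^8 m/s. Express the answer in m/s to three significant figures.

In units of c (dividing by 3.00 × 10^8 m/s): v = 0.980, u' = -0.983.
u = (u' + v)/(1 + u'v/c²):
u = (-0.983 + 0.980) / (1 + (-0.983)·0.980) = -0.0033/0.0363 = -0.0917
Converting back: u = -0.0917 × 3.00 × 10^8 m/s.

-2.75 × 10^7 m/s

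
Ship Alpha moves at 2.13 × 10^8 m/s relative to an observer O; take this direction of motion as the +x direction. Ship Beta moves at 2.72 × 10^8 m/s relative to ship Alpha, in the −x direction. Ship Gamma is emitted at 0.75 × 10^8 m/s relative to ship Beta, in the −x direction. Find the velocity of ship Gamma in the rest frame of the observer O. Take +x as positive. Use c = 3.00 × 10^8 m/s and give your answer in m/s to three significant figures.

-2.11 × 10^8 m/s

Apply u = (u' + v)/(1 + u'v/c²) successively, working outward toward the observer O.
(Dividing each given speed by c = 3.00 × 10^8 m/s to work in units of c.)
Start: velocity of ship Alpha relative to the observer O = 0.7100c.
Compose with ship Beta (u' = -0.907 in ship Alpha frame): u_1 = (-0.907 + 0.710) / (1 + (-0.907)·0.710) = -0.1967/0.3563 = -0.5520.
Compose with ship Gamma (u' = -0.250 in ship Beta frame): u_2 = (-0.250 + (-0.552)) / (1 + (-0.250)·(-0.552)) = -0.8020/1.1380 = -0.7048.
So u = -0.7048 × 3.00 × 10^8 m/s.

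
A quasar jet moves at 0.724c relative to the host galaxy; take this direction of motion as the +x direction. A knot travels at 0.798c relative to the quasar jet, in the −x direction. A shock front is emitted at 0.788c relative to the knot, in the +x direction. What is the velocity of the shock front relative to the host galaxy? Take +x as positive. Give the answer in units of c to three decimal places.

+0.711c

Apply u = (u' + v)/(1 + u'v/c²) successively, working outward toward the host galaxy.
Start: velocity of the quasar jet relative to the host galaxy = 0.7240c.
Compose with the knot (u' = -0.798 in the quasar jet frame): u_1 = (-0.798 + 0.724) / (1 + (-0.798)·0.724) = -0.0740/0.4222 = -0.1753.
Compose with the shock front (u' = 0.788 in the knot frame): u_2 = (0.788 + (-0.175)) / (1 + 0.788·(-0.175)) = 0.6127/0.8619 = 0.7109.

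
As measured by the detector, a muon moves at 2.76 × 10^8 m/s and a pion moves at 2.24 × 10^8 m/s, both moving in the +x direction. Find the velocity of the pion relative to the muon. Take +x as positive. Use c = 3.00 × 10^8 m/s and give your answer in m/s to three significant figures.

-1.66 × 10^8 m/s

β_A = 0.920, β_B = 0.747 (dividing each by c = 3.00 × 10^8 m/s).
Transform to A's frame with the inverse velocity-addition law: u' = (u − v)/(1 − uv/c²), taking u = β_B and v = β_A.
u' = (0.747 − 0.920) / (1 − (0.920)(0.747)) = -0.1733/0.3131 = -0.5537.
u' = -0.5537 × 3.00 × 10^8 m/s.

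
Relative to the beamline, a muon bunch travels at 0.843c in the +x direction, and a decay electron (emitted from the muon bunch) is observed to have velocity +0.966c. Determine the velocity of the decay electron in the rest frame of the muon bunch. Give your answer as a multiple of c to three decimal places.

+0.662c

Invert the composition law: u' = (u − v)/(1 − uv/c²).
u' = (0.966 − 0.843) / (1 − (0.966)(0.843)) = 0.1230/0.1857 = 0.6625.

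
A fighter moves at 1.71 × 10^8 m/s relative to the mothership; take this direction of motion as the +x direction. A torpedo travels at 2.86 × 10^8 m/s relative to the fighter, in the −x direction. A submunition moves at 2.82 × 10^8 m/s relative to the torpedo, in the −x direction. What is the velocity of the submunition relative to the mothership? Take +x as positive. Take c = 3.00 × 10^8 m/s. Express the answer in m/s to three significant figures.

-2.98 × 10^8 m/s

Apply u = (u' + v)/(1 + u'v/c²) successively, working outward toward the mothership.
(Dividing each given speed by c = 3.00 × 10^8 m/s to work in units of c.)
Start: velocity of the fighter relative to the mothership = 0.5700c.
Compose with the torpedo (u' = -0.953 in the fighter frame): u_1 = (-0.953 + 0.570) / (1 + (-0.953)·0.570) = -0.3833/0.4566 = -0.8395.
Compose with the submunition (u' = -0.940 in the torpedo frame): u_2 = (-0.940 + (-0.840)) / (1 + (-0.940)·(-0.840)) = -1.7795/1.7892 = -0.9946.
So u = -0.9946 × 3.00 × 10^8 m/s.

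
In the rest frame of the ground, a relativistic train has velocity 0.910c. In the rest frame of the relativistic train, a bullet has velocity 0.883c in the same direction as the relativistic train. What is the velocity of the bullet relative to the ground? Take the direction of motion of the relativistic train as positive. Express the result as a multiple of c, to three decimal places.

0.994c

With v = 0.910 and u' = 0.883 (in units of c),
u = (u' + v)/(1 + u'v/c²):
u = (0.883 + 0.910) / (1 + 0.883·0.910) = 1.7930/1.8035 = 0.9942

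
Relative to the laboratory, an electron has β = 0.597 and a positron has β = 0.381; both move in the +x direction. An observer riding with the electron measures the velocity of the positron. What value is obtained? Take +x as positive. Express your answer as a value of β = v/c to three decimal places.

β_A = 0.597, β_B = 0.381.
Transform to A's frame with the inverse velocity-addition law: u' = (u − v)/(1 − uv/c²), taking u = β_B and v = β_A.
u' = (0.381 − 0.597) / (1 − (0.597)(0.381)) = -0.2160/0.7725 = -0.2796.

β = -0.280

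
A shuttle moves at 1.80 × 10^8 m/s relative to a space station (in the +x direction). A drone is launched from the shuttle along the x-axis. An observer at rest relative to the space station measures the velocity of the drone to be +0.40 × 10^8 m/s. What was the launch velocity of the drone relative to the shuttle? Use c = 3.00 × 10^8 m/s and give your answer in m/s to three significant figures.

-1.52 × 10^8 m/s

v = 0.600c, u = 0.133c.
Invert the composition law: u' = (u − v)/(1 − uv/c²).
u' = (0.133 − 0.600) / (1 − (0.133)(0.600)) = -0.4667/0.9200 = -0.5072.
u' = -0.5072 × 3.00 × 10^8 m/s.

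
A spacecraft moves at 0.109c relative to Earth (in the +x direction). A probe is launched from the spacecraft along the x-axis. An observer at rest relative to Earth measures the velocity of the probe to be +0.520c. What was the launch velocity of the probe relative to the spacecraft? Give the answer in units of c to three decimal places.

Invert the composition law: u' = (u − v)/(1 − uv/c²).
u' = (0.520 − 0.109) / (1 − (0.520)(0.109)) = 0.4110/0.9433 = 0.4357.

+0.436c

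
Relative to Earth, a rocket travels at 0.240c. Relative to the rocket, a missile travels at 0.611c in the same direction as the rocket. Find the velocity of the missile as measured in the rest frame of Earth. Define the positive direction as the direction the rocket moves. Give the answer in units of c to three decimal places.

With v = 0.240 and u' = 0.611 (in units of c),
u = (u' + v)/(1 + u'v/c²):
u = (0.611 + 0.240) / (1 + 0.611·0.240) = 0.8510/1.1466 = 0.7422
(Galilean addition would give +0.851c.)

0.742c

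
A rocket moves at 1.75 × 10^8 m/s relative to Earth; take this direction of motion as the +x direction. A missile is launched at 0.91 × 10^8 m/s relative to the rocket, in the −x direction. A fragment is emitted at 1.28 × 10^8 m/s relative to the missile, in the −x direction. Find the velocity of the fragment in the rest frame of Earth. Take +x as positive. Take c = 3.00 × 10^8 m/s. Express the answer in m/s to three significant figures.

-3.03 × 10^7 m/s

Apply u = (u' + v)/(1 + u'v/c²) successively, working outward toward Earth.
(Dividing each given speed by c = 3.00 × 10^8 m/s to work in units of c.)
Start: velocity of the rocket relative to Earth = 0.5833c.
Compose with the missile (u' = -0.303 in the rocket frame): u_1 = (-0.303 + 0.583) / (1 + (-0.303)·0.583) = 0.2800/0.8231 = 0.3402.
Compose with the fragment (u' = -0.427 in the missile frame): u_2 = (-0.427 + 0.340) / (1 + (-0.427)·0.340) = -0.0865/0.8548 = -0.1012.
So u = -0.1012 × 3.00 × 10^8 m/s.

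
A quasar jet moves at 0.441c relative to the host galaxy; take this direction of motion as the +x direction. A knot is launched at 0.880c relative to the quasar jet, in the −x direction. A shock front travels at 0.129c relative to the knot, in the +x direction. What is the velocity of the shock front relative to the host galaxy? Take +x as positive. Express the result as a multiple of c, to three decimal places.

-0.648c

Apply u = (u' + v)/(1 + u'v/c²) successively, working outward toward the host galaxy.
Start: velocity of the quasar jet relative to the host galaxy = 0.4410c.
Compose with the knot (u' = -0.880 in the quasar jet frame): u_1 = (-0.880 + 0.441) / (1 + (-0.880)·0.441) = -0.4390/0.6119 = -0.7174.
Compose with the shock front (u' = 0.129 in the knot frame): u_2 = (0.129 + (-0.717)) / (1 + 0.129·(-0.717)) = -0.5884/0.9075 = -0.6484.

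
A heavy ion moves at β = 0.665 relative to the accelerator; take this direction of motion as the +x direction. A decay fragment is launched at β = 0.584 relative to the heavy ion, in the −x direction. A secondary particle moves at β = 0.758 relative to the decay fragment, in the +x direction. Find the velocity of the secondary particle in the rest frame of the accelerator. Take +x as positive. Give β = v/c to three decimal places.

Apply u = (u' + v)/(1 + u'v/c²) successively, working outward toward the accelerator.
Start: velocity of the heavy ion relative to the accelerator = 0.6650c.
Compose with the decay fragment (u' = -0.584 in the heavy ion frame): u_1 = (-0.584 + 0.665) / (1 + (-0.584)·0.665) = 0.0810/0.6116 = 0.1324.
Compose with the secondary particle (u' = 0.758 in the decay fragment frame): u_2 = (0.758 + 0.132) / (1 + 0.758·0.132) = 0.8904/1.1004 = 0.8092.

β = +0.809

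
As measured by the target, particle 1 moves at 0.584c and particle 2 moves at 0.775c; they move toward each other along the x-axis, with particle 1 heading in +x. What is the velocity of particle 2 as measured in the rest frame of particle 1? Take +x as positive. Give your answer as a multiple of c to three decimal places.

β_A = 0.584, β_B = -0.775.
Transform to A's frame with the inverse velocity-addition law: u' = (u − v)/(1 − uv/c²), taking u = β_B and v = β_A.
u' = (-0.775 − 0.584) / (1 − (0.584)(-0.775)) = -1.3590/1.4526 = -0.9356.

-0.936c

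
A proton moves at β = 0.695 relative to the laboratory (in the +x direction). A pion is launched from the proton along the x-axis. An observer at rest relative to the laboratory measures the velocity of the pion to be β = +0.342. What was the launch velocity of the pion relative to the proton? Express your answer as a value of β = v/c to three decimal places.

Invert the composition law: u' = (u − v)/(1 − uv/c²).
u' = (0.342 − 0.695) / (1 − (0.342)(0.695)) = -0.3530/0.7623 = -0.4631.

β = -0.463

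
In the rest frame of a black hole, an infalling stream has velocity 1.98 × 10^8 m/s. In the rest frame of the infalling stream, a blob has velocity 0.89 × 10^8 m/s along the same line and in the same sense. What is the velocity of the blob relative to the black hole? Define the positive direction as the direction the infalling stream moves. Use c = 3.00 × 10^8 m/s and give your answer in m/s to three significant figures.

In units of c (dividing by 3.00 × 10^8 m/s): v = 0.660, u' = 0.297.
u = (u' + v)/(1 + u'v/c²):
u = (0.297 + 0.660) / (1 + 0.297·0.660) = 0.9567/1.1958 = 0.8000
Converting back: u = 0.8000 × 3.00 × 10^8 m/s.

2.40 × 10^8 m/s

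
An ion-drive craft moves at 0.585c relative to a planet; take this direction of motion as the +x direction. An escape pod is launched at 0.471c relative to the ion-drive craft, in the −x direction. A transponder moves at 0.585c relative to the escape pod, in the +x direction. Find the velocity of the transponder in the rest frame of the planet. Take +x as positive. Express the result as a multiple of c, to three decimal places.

+0.680c

Apply u = (u' + v)/(1 + u'v/c²) successively, working outward toward the planet.
Start: velocity of the ion-drive craft relative to the planet = 0.5850c.
Compose with the escape pod (u' = -0.471 in the ion-drive craft frame): u_1 = (-0.471 + 0.585) / (1 + (-0.471)·0.585) = 0.1140/0.7245 = 0.1574.
Compose with the transponder (u' = 0.585 in the escape pod frame): u_2 = (0.585 + 0.157) / (1 + 0.585·0.157) = 0.7424/1.0921 = 0.6798.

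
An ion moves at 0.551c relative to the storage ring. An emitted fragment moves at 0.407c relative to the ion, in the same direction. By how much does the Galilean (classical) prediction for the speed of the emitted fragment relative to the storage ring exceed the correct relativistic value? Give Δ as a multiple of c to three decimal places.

Galilean: u_cl = 0.407 + 0.551 = 0.9580.
Relativistic: u_rel = (0.407 + 0.551) / (1 + 0.407·0.551) = 0.9580/1.2243 = 0.7825.
Δ = 0.9580 − 0.7825 = 0.1755.

Δ = 0.175c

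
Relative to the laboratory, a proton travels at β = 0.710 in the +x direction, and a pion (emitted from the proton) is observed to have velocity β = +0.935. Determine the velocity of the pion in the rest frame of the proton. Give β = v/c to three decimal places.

β = +0.669

Invert the composition law: u' = (u − v)/(1 − uv/c²).
u' = (0.935 − 0.710) / (1 − (0.935)(0.710)) = 0.2250/0.3362 = 0.6693.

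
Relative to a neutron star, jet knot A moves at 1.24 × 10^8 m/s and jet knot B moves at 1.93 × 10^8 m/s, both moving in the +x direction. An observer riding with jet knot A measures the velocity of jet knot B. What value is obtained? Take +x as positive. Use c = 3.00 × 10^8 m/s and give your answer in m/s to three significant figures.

β_A = 0.413, β_B = 0.643 (dividing each by c = 3.00 × 10^8 m/s).
Transform to A's frame with the inverse velocity-addition law: u' = (u − v)/(1 − uv/c²), taking u = β_B and v = β_A.
u' = (0.643 − 0.413) / (1 − (0.413)(0.643)) = 0.2300/0.7341 = 0.3133.
u' = 0.3133 × 3.00 × 10^8 m/s.

+9.40 × 10^7 m/s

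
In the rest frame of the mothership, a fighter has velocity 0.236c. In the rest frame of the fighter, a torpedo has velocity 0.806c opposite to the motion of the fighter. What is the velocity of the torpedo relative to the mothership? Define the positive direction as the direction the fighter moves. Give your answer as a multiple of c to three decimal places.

-0.704c

With v = 0.236 and u' = -0.806 (in units of c),
u = (u' + v)/(1 + u'v/c²):
u = (-0.806 + 0.236) / (1 + (-0.806)·0.236) = -0.5700/0.8098 = -0.7039
(Galilean addition would give -0.570c.)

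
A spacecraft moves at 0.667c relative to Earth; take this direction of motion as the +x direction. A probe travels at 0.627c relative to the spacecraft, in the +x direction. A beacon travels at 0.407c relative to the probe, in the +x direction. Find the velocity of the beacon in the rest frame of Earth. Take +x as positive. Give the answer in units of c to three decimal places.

0.962c

Apply u = (u' + v)/(1 + u'v/c²) successively, working outward toward Earth.
Start: velocity of the spacecraft relative to Earth = 0.6670c.
Compose with the probe (u' = 0.627 in the spacecraft frame): u_1 = (0.627 + 0.667) / (1 + 0.627·0.667) = 1.2940/1.4182 = 0.9124.
Compose with the beacon (u' = 0.407 in the probe frame): u_2 = (0.407 + 0.912) / (1 + 0.407·0.912) = 1.3194/1.3714 = 0.9621.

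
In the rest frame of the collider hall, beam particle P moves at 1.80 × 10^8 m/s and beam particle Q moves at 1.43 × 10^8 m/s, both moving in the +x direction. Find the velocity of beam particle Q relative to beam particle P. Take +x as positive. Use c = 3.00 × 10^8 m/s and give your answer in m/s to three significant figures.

-5.18 × 10^7 m/s

β_A = 0.600, β_B = 0.477 (dividing each by c = 3.00 × 10^8 m/s).
Transform to A's frame with the inverse velocity-addition law: u' = (u − v)/(1 − uv/c²), taking u = β_B and v = β_A.
u' = (0.477 − 0.600) / (1 − (0.600)(0.477)) = -0.1233/0.7140 = -0.1727.
u' = -0.1727 × 3.00 × 10^8 m/s.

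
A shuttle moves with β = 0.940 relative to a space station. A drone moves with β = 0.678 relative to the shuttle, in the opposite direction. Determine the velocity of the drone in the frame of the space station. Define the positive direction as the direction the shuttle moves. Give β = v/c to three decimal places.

With v = 0.940 and u' = -0.678 (in units of c),
u = (u' + v)/(1 + u'v/c²):
u = (-0.678 + 0.940) / (1 + (-0.678)·0.940) = 0.2620/0.3627 = 0.7224
(Galilean addition would give +0.262c.)

β = +0.722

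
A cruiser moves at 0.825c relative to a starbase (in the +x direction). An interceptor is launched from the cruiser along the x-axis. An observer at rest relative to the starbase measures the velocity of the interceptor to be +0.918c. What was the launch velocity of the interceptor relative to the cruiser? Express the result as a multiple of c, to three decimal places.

Invert the composition law: u' = (u − v)/(1 − uv/c²).
u' = (0.918 − 0.825) / (1 − (0.918)(0.825)) = 0.0930/0.2427 = 0.3833.

+0.383c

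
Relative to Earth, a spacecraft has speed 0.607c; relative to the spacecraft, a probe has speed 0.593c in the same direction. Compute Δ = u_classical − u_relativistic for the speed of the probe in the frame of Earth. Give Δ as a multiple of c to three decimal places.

Δ = 0.318c

Galilean: u_cl = 0.593 + 0.607 = 1.2000.
Relativistic: u_rel = (0.593 + 0.607) / (1 + 0.593·0.607) = 1.2000/1.3600 = 0.8824.
Δ = 1.2000 − 0.8824 = 0.3176.
(The classical prediction exceeds c; the relativistic result does not.)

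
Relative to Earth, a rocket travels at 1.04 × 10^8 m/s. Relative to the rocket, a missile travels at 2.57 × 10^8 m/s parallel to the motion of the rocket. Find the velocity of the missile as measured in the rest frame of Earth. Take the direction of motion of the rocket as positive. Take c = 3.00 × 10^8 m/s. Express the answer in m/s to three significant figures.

2.78 × 10^8 m/s

In units of c (dividing by 3.00 × 10^8 m/s): v = 0.347, u' = 0.857.
u = (u' + v)/(1 + u'v/c²):
u = (0.857 + 0.347) / (1 + 0.857·0.347) = 1.2033/1.2970 = 0.9278
(Galilean addition would give +1.203c, exceeding c.)
Converting back: u = 0.9278 × 3.00 × 10^8 m/s.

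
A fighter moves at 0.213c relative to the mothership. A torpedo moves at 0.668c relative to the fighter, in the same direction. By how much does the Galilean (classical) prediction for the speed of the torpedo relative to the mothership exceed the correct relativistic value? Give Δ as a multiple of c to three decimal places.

Δ = 0.110c

Galilean: u_cl = 0.668 + 0.213 = 0.8810.
Relativistic: u_rel = (0.668 + 0.213) / (1 + 0.668·0.213) = 0.8810/1.1423 = 0.7713.
Δ = 0.8810 − 0.7713 = 0.1097.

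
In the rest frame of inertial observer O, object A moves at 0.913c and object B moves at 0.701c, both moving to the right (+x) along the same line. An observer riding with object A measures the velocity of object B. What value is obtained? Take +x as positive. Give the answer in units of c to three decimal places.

-0.589c

β_A = 0.913, β_B = 0.701.
Transform to A's frame with the inverse velocity-addition law: u' = (u − v)/(1 − uv/c²), taking u = β_B and v = β_A.
u' = (0.701 − 0.913) / (1 − (0.913)(0.701)) = -0.2120/0.3600 = -0.5889.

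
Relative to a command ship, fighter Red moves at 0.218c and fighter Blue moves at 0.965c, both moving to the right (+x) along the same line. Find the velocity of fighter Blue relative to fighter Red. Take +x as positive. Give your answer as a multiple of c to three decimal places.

β_A = 0.218, β_B = 0.965.
Transform to A's frame with the inverse velocity-addition law: u' = (u − v)/(1 − uv/c²), taking u = β_B and v = β_A.
u' = (0.965 − 0.218) / (1 − (0.218)(0.965)) = 0.7470/0.7896 = 0.9460.

+0.946c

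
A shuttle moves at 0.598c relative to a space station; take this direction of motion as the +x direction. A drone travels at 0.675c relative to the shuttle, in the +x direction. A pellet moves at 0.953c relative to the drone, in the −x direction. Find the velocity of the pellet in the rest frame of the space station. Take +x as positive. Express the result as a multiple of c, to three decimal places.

Apply u = (u' + v)/(1 + u'v/c²) successively, working outward toward the space station.
Start: velocity of the shuttle relative to the space station = 0.5980c.
Compose with the drone (u' = 0.675 in the shuttle frame): u_1 = (0.675 + 0.598) / (1 + 0.675·0.598) = 1.2730/1.4037 = 0.9069.
Compose with the pellet (u' = -0.953 in the drone frame): u_2 = (-0.953 + 0.907) / (1 + (-0.953)·0.907) = -0.0461/0.1357 = -0.3396.

-0.340c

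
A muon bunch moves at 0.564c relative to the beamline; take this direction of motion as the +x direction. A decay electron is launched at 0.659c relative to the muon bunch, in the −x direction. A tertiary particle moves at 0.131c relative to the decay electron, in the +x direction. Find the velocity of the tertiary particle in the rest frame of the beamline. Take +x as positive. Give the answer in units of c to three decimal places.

-0.021c

Apply u = (u' + v)/(1 + u'v/c²) successively, working outward toward the beamline.
Start: velocity of the muon bunch relative to the beamline = 0.5640c.
Compose with the decay electron (u' = -0.659 in the muon bunch frame): u_1 = (-0.659 + 0.564) / (1 + (-0.659)·0.564) = -0.0950/0.6283 = -0.1512.
Compose with the tertiary particle (u' = 0.131 in the decay electron frame): u_2 = (0.131 + (-0.151)) / (1 + 0.131·(-0.151)) = -0.0202/0.9802 = -0.0206.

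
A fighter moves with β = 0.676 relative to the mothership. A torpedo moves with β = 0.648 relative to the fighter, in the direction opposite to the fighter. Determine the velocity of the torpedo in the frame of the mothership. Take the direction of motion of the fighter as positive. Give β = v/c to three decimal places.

β = +0.050

With v = 0.676 and u' = -0.648 (in units of c),
u = (u' + v)/(1 + u'v/c²):
u = (-0.648 + 0.676) / (1 + (-0.648)·0.676) = 0.0280/0.5620 = 0.0498
(Galilean addition would give +0.028c.)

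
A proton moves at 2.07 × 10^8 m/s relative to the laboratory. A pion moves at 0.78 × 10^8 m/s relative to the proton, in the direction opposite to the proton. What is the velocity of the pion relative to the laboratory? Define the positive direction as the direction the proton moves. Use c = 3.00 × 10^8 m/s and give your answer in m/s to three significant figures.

In units of c (dividing by 3.00 × 10^8 m/s): v = 0.690, u' = -0.260.
u = (u' + v)/(1 + u'v/c²):
u = (-0.260 + 0.690) / (1 + (-0.260)·0.690) = 0.4300/0.8206 = 0.5240
(Galilean addition would give +0.430c.)
Converting back: u = 0.5240 × 3.00 × 10^8 m/s.

+1.57 × 10^8 m/s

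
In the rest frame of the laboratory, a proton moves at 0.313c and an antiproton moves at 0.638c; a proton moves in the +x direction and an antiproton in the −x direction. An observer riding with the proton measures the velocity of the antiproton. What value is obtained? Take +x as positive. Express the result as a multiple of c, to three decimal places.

β_A = 0.313, β_B = -0.638.
Transform to A's frame with the inverse velocity-addition law: u' = (u − v)/(1 − uv/c²), taking u = β_B and v = β_A.
u' = (-0.638 − 0.313) / (1 − (0.313)(-0.638)) = -0.9510/1.1997 = -0.7927.

-0.793c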